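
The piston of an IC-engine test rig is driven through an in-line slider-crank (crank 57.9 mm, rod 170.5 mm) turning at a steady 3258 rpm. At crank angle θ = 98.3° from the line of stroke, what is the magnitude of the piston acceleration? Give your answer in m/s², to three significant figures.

3300

ω = 2π·3258/60 = 341.2 rad/s
x(θ) = r cosθ + √(L² − r² sin²θ); with ω constant, a = ω²·d²x/dθ².
d²x/dθ² = −r cosθ − r²(cos2θ)/√u − r⁴ sin²2θ/(4u^{3/2}),  u = L² − r² sin²θ = 0.0257877 m².
Substituting r = 0.0579 m, L = 0.1705 m, θ = 98.3°: d²x/dθ² = +0.028309 m.
a = ω²·d²x/dθ² = (341.2)²·(+0.028309) = +3295.2 m/s²;  |a| = 3295.2 m/s².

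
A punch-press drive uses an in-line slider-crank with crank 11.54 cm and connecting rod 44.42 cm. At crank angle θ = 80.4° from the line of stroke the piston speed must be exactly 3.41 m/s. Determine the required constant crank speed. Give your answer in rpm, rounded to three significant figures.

For an in-line slider-crank, |v_piston| = rω|sinθ|·[1 + r cosθ/√(L² − r² sin²θ)].
With r = 0.1154 m, L = 0.4442 m, θ = 80.4°: the bracketed kinematic factor |dx/dθ| = 0.11888 m.
ω = v/|dx/dθ| = 3.41/0.11888 = 28.683 rad/s.
N = 60ω/(2π) = 273.91 rpm.

274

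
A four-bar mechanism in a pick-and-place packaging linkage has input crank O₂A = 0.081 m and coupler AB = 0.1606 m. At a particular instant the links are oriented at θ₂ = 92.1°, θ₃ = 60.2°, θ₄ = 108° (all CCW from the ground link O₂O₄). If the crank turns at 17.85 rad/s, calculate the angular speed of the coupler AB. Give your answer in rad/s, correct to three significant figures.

3.33

ω₂ = 17.85 rad/s
Differentiating the loop-closure r₂e^{iθ₂}+r₃e^{iθ₃}=r₁+r₄e^{iθ₄} gives r₂ω₂e^{iθ₂}+r₃ω₃e^{iθ₃}=r₄ω₄e^{iθ₄}.
Eliminating the other unknown: ω₃ = r₂ω₂ sin(θ₄−θ₂) / [r₃ sin(θ₃−θ₄)].
Numerator sine = +0.27396; denominator sine = -0.74080.
Result = 0.081·17.85·(+0.27396) / (0.1606·(-0.74080)) = -3.3294 rad/s; magnitude 3.3294 rad/s.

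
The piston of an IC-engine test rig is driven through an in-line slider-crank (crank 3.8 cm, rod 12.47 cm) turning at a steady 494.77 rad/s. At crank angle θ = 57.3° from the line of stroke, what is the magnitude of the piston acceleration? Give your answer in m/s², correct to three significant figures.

3860

ω = 494.8 rad/s
x(θ) = r cosθ + √(L² − r² sin²θ); with ω constant, a = ω²·d²x/dθ².
d²x/dθ² = −r cosθ − r²(cos2θ)/√u − r⁴ sin²2θ/(4u^{3/2}),  u = L² − r² sin²θ = 0.0145275 m².
Substituting r = 0.038 m, L = 0.1247 m, θ = 57.3°: d²x/dθ² = -0.015788 m.
a = ω²·d²x/dθ² = (494.8)²·(-0.015788) = -3864.9 m/s²;  |a| = 3864.9 m/s².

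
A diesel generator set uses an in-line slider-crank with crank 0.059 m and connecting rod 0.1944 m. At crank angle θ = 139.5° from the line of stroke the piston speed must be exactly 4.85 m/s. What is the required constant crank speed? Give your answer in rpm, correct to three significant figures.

For an in-line slider-crank, |v_piston| = rω|sinθ|·[1 + r cosθ/√(L² − r² sin²θ)].
With r = 0.059 m, L = 0.1944 m, θ = 139.5°: the bracketed kinematic factor |dx/dθ| = 0.029298 m.
ω = v/|dx/dθ| = 4.85/0.029298 = 165.54 rad/s.
N = 60ω/(2π) = 1580.8 rpm.

1580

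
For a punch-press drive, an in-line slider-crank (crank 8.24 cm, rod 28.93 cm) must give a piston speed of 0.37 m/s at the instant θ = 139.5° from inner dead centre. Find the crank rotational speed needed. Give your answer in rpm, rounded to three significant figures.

84.7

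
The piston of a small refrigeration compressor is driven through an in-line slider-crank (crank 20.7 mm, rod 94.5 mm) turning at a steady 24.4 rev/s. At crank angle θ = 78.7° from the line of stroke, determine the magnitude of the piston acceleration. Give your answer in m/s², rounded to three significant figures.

5.20

ω = 2π·24.4 = 153.3 rad/s
x(θ) = r cosθ + √(L² − r² sin²θ); with ω constant, a = ω²·d²x/dθ².
d²x/dθ² = −r cosθ − r²(cos2θ)/√u − r⁴ sin²2θ/(4u^{3/2}),  u = L² − r² sin²θ = 0.00851821 m².
Substituting r = 0.0207 m, L = 0.0945 m, θ = 78.7°: d²x/dθ² = +0.00022144 m.
a = ω²·d²x/dθ² = (153.3)²·(+0.00022144) = +5.2047 m/s²;  |a| = 5.2047 m/s².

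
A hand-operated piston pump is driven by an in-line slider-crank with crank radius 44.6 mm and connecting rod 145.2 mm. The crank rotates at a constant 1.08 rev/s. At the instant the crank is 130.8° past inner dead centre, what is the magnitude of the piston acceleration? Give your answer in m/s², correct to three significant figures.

1.42

ω = 2π·1.08 = 6.786 rad/s
x(θ) = r cosθ + √(L² − r² sin²θ); with ω constant, a = ω²·d²x/dθ².
d²x/dθ² = −r cosθ − r²(cos2θ)/√u − r⁴ sin²2θ/(4u^{3/2}),  u = L² − r² sin²θ = 0.0199432 m².
Substituting r = 0.0446 m, L = 0.1452 m, θ = 130.8°: d²x/dθ² = +0.030856 m.
a = ω²·d²x/dθ² = (6.786)²·(+0.030856) = +1.4209 m/s²;  |a| = 1.4209 m/s².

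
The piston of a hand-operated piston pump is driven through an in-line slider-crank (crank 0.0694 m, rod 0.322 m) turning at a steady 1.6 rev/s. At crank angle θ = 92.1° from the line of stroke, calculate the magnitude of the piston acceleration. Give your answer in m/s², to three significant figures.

ω = 2π·1.6 = 10.05 rad/s
x(θ) = r cosθ + √(L² − r² sin²θ); with ω constant, a = ω²·d²x/dθ².
d²x/dθ² = −r cosθ − r²(cos2θ)/√u − r⁴ sin²2θ/(4u^{3/2}),  u = L² − r² sin²θ = 0.0988741 m².
Substituting r = 0.0694 m, L = 0.322 m, θ = 92.1°: d²x/dθ² = +0.017818 m.
a = ω²·d²x/dθ² = (10.05)²·(+0.017818) = +1.8008 m/s²;  |a| = 1.8008 m/s².

1.80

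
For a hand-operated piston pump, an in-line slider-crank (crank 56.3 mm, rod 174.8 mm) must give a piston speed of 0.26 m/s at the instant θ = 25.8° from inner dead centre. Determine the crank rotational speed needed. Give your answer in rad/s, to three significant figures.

For an in-line slider-crank, |v_piston| = rω|sinθ|·[1 + r cosθ/√(L² − r² sin²θ)].
With r = 0.0563 m, L = 0.1748 m, θ = 25.8°: the bracketed kinematic factor |dx/dθ| = 0.03168 m.
ω = v/|dx/dθ| = 0.26/0.03168 = 8.2071 rad/s.

8.21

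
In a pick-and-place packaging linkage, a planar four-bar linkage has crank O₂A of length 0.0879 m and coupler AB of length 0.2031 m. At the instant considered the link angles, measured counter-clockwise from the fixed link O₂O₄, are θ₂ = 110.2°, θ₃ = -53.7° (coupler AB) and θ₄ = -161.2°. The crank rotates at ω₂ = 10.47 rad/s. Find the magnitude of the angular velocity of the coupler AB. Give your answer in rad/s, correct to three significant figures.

4.75

ω₂ = 10.47 rad/s
Differentiating the loop-closure r₂e^{iθ₂}+r₃e^{iθ₃}=r₁+r₄e^{iθ₄} gives r₂ω₂e^{iθ₂}+r₃ω₃e^{iθ₃}=r₄ω₄e^{iθ₄}.
Eliminating the other unknown: ω₃ = r₂ω₂ sin(θ₄−θ₂) / [r₃ sin(θ₃−θ₄)].
Numerator sine = +0.99970; denominator sine = +0.95372.
Result = 0.0879·10.47·(+0.99970) / (0.2031·(+0.95372)) = +4.7498 rad/s; magnitude 4.7498 rad/s.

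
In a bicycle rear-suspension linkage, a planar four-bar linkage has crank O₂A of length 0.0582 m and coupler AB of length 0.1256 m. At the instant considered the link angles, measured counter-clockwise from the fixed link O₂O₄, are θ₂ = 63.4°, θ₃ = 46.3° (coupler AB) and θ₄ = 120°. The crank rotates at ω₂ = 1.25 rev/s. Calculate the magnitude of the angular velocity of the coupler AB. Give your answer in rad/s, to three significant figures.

ω₂ = 7.854 rad/s (from 1.25 rev/s).
Differentiating the loop-closure r₂e^{iθ₂}+r₃e^{iθ₃}=r₁+r₄e^{iθ₄} gives r₂ω₂e^{iθ₂}+r₃ω₃e^{iθ₃}=r₄ω₄e^{iθ₄}.
Eliminating the other unknown: ω₃ = r₂ω₂ sin(θ₄−θ₂) / [r₃ sin(θ₃−θ₄)].
Numerator sine = +0.83485; denominator sine = -0.95981.
Result = 0.0582·7.854·(+0.83485) / (0.1256·(-0.95981)) = -3.1655 rad/s; magnitude 3.1655 rad/s.

3.17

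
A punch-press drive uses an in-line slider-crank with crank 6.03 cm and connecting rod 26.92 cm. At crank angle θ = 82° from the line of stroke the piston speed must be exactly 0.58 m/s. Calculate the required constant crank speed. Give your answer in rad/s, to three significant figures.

9.41

For an in-line slider-crank, |v_piston| = rω|sinθ|·[1 + r cosθ/√(L² − r² sin²θ)].
With r = 0.0603 m, L = 0.2692 m, θ = 82°: the bracketed kinematic factor |dx/dθ| = 0.061622 m.
ω = v/|dx/dθ| = 0.58/0.061622 = 9.4122 rad/s.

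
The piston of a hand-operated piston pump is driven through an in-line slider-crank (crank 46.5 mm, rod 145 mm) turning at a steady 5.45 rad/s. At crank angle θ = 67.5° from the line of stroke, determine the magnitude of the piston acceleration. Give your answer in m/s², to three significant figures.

ω = 5.45 rad/s
x(θ) = r cosθ + √(L² − r² sin²θ); with ω constant, a = ω²·d²x/dθ².
d²x/dθ² = −r cosθ − r²(cos2θ)/√u − r⁴ sin²2θ/(4u^{3/2}),  u = L² − r² sin²θ = 0.0191794 m².
Substituting r = 0.0465 m, L = 0.145 m, θ = 67.5°: d²x/dθ² = -0.0069747 m.
a = ω²·d²x/dθ² = (5.45)²·(-0.0069747) = -0.20717 m/s²;  |a| = 0.20717 m/s².

0.207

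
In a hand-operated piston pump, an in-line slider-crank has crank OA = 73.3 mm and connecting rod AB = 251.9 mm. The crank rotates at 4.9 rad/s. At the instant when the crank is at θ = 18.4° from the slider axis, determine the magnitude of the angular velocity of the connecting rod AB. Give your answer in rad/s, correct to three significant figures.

ω = 4.9 rad/s
The rod makes angle φ with the slider axis where L sinφ = r sinθ; differentiating, L cosφ·φ̇ = r ω cosθ.
L cosφ = √(L² − r² sin²θ) = 0.25084 m.
|ω_rod| = r ω |cosθ| / √(L² − r² sin²θ) = 0.0733·4.9·0.94888/0.25084 = 1.3587 rad/s.

1.36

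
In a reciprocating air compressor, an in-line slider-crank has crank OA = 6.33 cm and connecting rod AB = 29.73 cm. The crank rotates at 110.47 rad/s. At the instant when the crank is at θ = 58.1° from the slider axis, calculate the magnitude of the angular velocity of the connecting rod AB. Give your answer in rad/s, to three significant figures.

12.6

ω = 110.5 rad/s
The rod makes angle φ with the slider axis where L sinφ = r sinθ; differentiating, L cosφ·φ̇ = r ω cosθ.
L cosφ = √(L² − r² sin²θ) = 0.2924 m.
|ω_rod| = r ω |cosθ| / √(L² − r² sin²θ) = 0.0633·110.5·0.52844/0.2924 = 12.637 rad/s.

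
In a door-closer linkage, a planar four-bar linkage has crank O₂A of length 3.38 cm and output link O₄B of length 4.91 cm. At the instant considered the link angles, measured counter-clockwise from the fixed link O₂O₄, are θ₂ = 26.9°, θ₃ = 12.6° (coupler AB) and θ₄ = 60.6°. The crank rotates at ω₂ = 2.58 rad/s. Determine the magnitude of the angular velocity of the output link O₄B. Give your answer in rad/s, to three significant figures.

ω₂ = 2.58 rad/s
Differentiating the loop-closure r₂e^{iθ₂}+r₃e^{iθ₃}=r₁+r₄e^{iθ₄} gives r₂ω₂e^{iθ₂}+r₃ω₃e^{iθ₃}=r₄ω₄e^{iθ₄}.
Eliminating the other unknown: ω₄ = r₂ω₂ sin(θ₂−θ₃) / [r₄ sin(θ₄−θ₃)].
Numerator sine = +0.24700; denominator sine = +0.74314.
Result = 0.0338·2.58·(+0.24700) / (0.0491·(+0.74314)) = +0.59031 rad/s; magnitude 0.59031 rad/s.

0.590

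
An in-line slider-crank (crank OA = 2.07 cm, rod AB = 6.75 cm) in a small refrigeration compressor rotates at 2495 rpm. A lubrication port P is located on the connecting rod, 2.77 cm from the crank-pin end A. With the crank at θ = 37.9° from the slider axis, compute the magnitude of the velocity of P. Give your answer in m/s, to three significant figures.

4.44

ω = 261.3 rad/s.  Crank-pin speed |V_A| = rω = 5.4084 m/s, perpendicular to OA.
Rod angle: sinφ = −(r/L) sinθ ⇒ φ = -10.858°; ω_rod = −rω cosθ/√(L²−r²sin²θ) = -64.378 rad/s.
V_P = V_A + ω_rod × AP, with AP = 0.0277 m along the rod.
Components: V_Px = −rω sinθ − a·ω_rod·sinφ = -3.6582 m/s;  V_Py = rω cosθ + a·ω_rod·cosφ = +2.5164 m/s.
|V_P| = √(V_Px² + V_Py²) = 4.4401 m/s.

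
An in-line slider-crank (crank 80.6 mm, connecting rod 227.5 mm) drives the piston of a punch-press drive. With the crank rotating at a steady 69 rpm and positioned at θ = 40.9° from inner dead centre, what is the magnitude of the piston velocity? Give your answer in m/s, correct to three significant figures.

0.486

ω = 2π·69/60 = 7.226 rad/s
For an in-line slider-crank, x = r cosθ + √(L² − r² sin²θ), so v = −rω sinθ·[1 + r cosθ/√(L² − r² sin²θ)].
With r = 0.0806 m, L = 0.2275 m, θ = 40.9°: √(L² − r² sin²θ) = 0.22129 m.
v = −0.0806·7.226·0.65474·[1 + 0.0806·0.75585/0.22129] = -0.48629 m/s.
|v| = 0.48629 m/s.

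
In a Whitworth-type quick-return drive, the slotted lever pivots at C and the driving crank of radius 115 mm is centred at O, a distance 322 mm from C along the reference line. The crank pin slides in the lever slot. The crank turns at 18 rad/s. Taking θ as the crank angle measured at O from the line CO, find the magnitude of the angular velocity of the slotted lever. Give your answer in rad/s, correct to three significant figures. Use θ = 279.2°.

ω = 18 rad/s
Crank pin A relative to C: A = (d + r cosθ, r sinθ); lever angle φ = atan2(r sinθ, d + r cosθ).
Differentiating tanφ: φ̇ = rω(d cosθ + r)/(d² + r² + 2dr cosθ).
d² + r² + 2dr cosθ = |CA|² = 0.12875 m²;  d cosθ + r = +0.16648 m.
|ω_lever| = |0.115·18·+0.16648| / 0.12875 = 2.6766 rad/s.

2.68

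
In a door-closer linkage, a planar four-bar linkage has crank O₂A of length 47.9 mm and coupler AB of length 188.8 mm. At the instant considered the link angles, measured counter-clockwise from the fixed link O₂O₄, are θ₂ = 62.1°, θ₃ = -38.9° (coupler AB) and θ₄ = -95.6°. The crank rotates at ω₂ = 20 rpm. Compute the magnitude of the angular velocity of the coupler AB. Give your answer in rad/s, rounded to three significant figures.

0.241

ω₂ = 2.094 rad/s (from 20 rpm).
Differentiating the loop-closure r₂e^{iθ₂}+r₃e^{iθ₃}=r₁+r₄e^{iθ₄} gives r₂ω₂e^{iθ₂}+r₃ω₃e^{iθ₃}=r₄ω₄e^{iθ₄}.
Eliminating the other unknown: ω₃ = r₂ω₂ sin(θ₄−θ₂) / [r₃ sin(θ₃−θ₄)].
Numerator sine = -0.37946; denominator sine = +0.83581.
Result = 0.0479·2.094·(-0.37946) / (0.1888·(+0.83581)) = -0.24124 rad/s; magnitude 0.24124 rad/s.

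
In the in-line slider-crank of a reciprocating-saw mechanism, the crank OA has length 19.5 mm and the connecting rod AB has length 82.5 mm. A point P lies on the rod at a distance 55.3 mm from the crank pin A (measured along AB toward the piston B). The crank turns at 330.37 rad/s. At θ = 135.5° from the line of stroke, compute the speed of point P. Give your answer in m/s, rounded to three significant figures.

ω = 330.4 rad/s.  Crank-pin speed |V_A| = rω = 6.4422 m/s, perpendicular to OA.
Rod angle: sinφ = −(r/L) sinθ ⇒ φ = -9.536°; ω_rod = −rω cosθ/√(L²−r²sin²θ) = +56.476 rad/s.
V_P = V_A + ω_rod × AP, with AP = 0.0553 m along the rod.
Components: V_Px = −rω sinθ − a·ω_rod·sinφ = -3.998 m/s;  V_Py = rω cosθ + a·ω_rod·cosφ = -1.5149 m/s.
|V_P| = √(V_Px² + V_Py²) = 4.2754 m/s.

4.28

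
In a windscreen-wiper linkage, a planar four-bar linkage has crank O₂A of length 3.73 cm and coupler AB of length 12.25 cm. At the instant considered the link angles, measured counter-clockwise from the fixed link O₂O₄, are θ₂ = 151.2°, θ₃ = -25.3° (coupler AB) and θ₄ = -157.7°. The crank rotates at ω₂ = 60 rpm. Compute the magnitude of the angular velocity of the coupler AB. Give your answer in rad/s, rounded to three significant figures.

2.02

ω₂ = 6.283 rad/s (from 60 rpm).
Differentiating the loop-closure r₂e^{iθ₂}+r₃e^{iθ₃}=r₁+r₄e^{iθ₄} gives r₂ω₂e^{iθ₂}+r₃ω₃e^{iθ₃}=r₄ω₄e^{iθ₄}.
Eliminating the other unknown: ω₃ = r₂ω₂ sin(θ₄−θ₂) / [r₃ sin(θ₃−θ₄)].
Numerator sine = +0.77824; denominator sine = +0.73846.
Result = 0.0373·6.283·(+0.77824) / (0.1225·(+0.73846)) = +2.0162 rad/s; magnitude 2.0162 rad/s.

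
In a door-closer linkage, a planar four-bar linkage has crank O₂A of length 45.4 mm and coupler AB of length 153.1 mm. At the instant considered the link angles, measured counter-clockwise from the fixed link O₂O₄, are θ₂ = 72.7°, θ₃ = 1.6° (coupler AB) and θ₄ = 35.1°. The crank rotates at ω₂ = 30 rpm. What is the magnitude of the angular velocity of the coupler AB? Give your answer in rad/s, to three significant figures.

1.03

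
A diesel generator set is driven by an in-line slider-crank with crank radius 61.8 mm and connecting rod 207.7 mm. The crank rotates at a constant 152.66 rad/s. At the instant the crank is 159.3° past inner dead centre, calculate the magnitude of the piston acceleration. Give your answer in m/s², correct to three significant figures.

ω = 152.7 rad/s
x(θ) = r cosθ + √(L² − r² sin²θ); with ω constant, a = ω²·d²x/dθ².
d²x/dθ² = −r cosθ − r²(cos2θ)/√u − r⁴ sin²2θ/(4u^{3/2}),  u = L² − r² sin²θ = 0.0426621 m².
Substituting r = 0.0618 m, L = 0.2077 m, θ = 159.3°: d²x/dθ² = +0.043759 m.
a = ω²·d²x/dθ² = (152.7)²·(+0.043759) = +1019.8 m/s²;  |a| = 1019.8 m/s².

1020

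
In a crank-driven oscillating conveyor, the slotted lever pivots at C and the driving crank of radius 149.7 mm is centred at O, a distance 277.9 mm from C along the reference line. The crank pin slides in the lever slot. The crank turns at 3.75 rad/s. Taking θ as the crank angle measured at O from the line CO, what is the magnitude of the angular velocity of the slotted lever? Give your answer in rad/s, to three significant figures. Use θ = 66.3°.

1.10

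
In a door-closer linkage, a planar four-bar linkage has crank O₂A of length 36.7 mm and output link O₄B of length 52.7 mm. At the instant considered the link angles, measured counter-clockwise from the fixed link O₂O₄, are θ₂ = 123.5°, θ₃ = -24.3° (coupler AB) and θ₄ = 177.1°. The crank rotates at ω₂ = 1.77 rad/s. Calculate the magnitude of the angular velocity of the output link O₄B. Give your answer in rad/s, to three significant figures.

1.80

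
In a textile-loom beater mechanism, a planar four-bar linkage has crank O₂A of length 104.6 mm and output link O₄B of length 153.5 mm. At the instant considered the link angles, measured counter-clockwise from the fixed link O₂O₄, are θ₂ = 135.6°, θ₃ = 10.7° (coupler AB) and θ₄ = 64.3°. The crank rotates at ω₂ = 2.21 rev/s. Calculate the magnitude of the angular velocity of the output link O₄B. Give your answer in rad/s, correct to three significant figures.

9.64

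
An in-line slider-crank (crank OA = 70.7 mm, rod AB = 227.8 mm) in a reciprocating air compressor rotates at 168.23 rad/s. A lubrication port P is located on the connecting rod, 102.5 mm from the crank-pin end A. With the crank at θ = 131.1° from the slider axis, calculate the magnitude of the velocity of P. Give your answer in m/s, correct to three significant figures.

9.19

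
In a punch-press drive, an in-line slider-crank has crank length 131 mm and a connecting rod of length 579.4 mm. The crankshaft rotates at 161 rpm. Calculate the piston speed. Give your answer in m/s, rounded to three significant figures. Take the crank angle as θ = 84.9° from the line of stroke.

2.25

ω = 2π·161/60 = 16.86 rad/s
For an in-line slider-crank, x = r cosθ + √(L² − r² sin²θ), so v = −rω sinθ·[1 + r cosθ/√(L² − r² sin²θ)].
With r = 0.131 m, L = 0.5794 m, θ = 84.9°: √(L² − r² sin²θ) = 0.56452 m.
v = −0.131·16.86·0.99604·[1 + 0.131·0.08889/0.56452] = -2.2453 m/s.
|v| = 2.2453 m/s.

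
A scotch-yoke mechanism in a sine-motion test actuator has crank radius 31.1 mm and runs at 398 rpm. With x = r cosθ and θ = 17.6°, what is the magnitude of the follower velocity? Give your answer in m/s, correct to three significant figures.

ω = 41.68 rad/s (from 398 rpm).
x = r cosθ ⇒ ẋ = −rω sinθ.
|v| = rω|sinθ| = 0.0311·41.68·|sin 17.6°| = 0.39193 m/s.

0.392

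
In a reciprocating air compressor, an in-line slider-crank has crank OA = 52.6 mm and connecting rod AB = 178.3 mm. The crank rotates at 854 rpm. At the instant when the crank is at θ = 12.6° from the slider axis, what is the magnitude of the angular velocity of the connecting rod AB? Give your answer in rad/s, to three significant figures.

ω = 89.43 rad/s (converted from 854 rpm).
The rod makes angle φ with the slider axis where L sinφ = r sinθ; differentiating, L cosφ·φ̇ = r ω cosθ.
L cosφ = √(L² − r² sin²θ) = 0.17793 m.
|ω_rod| = r ω |cosθ| / √(L² − r² sin²θ) = 0.0526·89.43·0.97592/0.17793 = 25.801 rad/s.

25.8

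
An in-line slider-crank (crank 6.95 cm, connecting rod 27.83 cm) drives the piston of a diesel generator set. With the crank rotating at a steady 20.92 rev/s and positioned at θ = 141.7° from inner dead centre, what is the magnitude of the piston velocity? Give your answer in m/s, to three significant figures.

4.54

ω = 2π·20.9 = 131.4 rad/s
For an in-line slider-crank, x = r cosθ + √(L² − r² sin²θ), so v = −rω sinθ·[1 + r cosθ/√(L² − r² sin²θ)].
With r = 0.0695 m, L = 0.2783 m, θ = 141.7°: √(L² − r² sin²θ) = 0.27495 m.
v = −0.0695·131.4·0.61978·[1 + 0.0695·-0.78478/0.27495] = -4.5387 m/s.
|v| = 4.5387 m/s.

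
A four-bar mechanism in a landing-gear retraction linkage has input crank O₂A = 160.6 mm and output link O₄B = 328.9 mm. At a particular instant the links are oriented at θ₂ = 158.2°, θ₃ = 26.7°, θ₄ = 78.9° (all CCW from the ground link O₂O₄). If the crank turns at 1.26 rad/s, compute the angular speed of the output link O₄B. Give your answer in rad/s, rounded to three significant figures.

ω₂ = 1.26 rad/s
Differentiating the loop-closure r₂e^{iθ₂}+r₃e^{iθ₃}=r₁+r₄e^{iθ₄} gives r₂ω₂e^{iθ₂}+r₃ω₃e^{iθ₃}=r₄ω₄e^{iθ₄}.
Eliminating the other unknown: ω₄ = r₂ω₂ sin(θ₂−θ₃) / [r₄ sin(θ₄−θ₃)].
Numerator sine = +0.74896; denominator sine = +0.79016.
Result = 0.1606·1.26·(+0.74896) / (0.3289·(+0.79016)) = +0.58317 rad/s; magnitude 0.58317 rad/s.

0.583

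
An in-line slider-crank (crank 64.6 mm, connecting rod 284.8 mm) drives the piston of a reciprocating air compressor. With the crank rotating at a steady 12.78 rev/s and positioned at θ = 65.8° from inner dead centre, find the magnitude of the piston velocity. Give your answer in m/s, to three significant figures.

5.18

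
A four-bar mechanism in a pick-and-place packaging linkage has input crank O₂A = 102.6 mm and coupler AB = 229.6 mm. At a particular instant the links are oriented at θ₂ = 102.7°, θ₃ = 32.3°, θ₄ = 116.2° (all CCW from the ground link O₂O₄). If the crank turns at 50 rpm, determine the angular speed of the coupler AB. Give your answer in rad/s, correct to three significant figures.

0.549

ω₂ = 5.236 rad/s (from 50 rpm).
Differentiating the loop-closure r₂e^{iθ₂}+r₃e^{iθ₃}=r₁+r₄e^{iθ₄} gives r₂ω₂e^{iθ₂}+r₃ω₃e^{iθ₃}=r₄ω₄e^{iθ₄}.
Eliminating the other unknown: ω₃ = r₂ω₂ sin(θ₄−θ₂) / [r₃ sin(θ₃−θ₄)].
Numerator sine = +0.23345; denominator sine = -0.99434.
Result = 0.1026·5.236·(+0.23345) / (0.2296·(-0.99434)) = -0.54932 rad/s; magnitude 0.54932 rad/s.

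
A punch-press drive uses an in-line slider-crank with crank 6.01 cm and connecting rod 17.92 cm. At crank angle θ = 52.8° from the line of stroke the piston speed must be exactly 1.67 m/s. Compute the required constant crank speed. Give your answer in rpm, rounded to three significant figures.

275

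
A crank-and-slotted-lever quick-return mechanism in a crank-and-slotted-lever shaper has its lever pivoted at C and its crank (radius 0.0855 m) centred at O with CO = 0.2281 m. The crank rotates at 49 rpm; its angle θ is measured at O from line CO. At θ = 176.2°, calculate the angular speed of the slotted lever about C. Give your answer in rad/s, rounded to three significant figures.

3.05

ω = 5.131 rad/s (from 49 rpm).
Crank pin A relative to C: A = (d + r cosθ, r sinθ); lever angle φ = atan2(r sinθ, d + r cosθ).
Differentiating tanφ: φ̇ = rω(d cosθ + r)/(d² + r² + 2dr cosθ).
d² + r² + 2dr cosθ = |CA|² = 0.0204205 m²;  d cosθ + r = -0.1421 m.
|ω_lever| = |0.0855·5.131·-0.1421| / 0.0204205 = 3.0529 rad/s.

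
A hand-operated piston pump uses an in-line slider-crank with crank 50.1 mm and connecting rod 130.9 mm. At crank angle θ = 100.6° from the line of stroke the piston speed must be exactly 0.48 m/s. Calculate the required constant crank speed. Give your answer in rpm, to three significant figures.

For an in-line slider-crank, |v_piston| = rω|sinθ|·[1 + r cosθ/√(L² − r² sin²θ)].
With r = 0.0501 m, L = 0.1309 m, θ = 100.6°: the bracketed kinematic factor |dx/dθ| = 0.045503 m.
ω = v/|dx/dθ| = 0.48/0.045503 = 10.549 rad/s.
N = 60ω/(2π) = 100.73 rpm.

101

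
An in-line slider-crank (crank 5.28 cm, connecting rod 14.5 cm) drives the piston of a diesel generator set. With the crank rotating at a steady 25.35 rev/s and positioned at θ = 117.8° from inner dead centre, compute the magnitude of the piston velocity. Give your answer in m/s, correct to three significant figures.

ω = 2π·25.4 = 159.3 rad/s
For an in-line slider-crank, x = r cosθ + √(L² − r² sin²θ), so v = −rω sinθ·[1 + r cosθ/√(L² − r² sin²θ)].
With r = 0.0528 m, L = 0.145 m, θ = 117.8°: √(L² − r² sin²θ) = 0.13727 m.
v = −0.0528·159.3·0.88458·[1 + 0.0528·-0.46639/0.13727] = -6.1047 m/s.
|v| = 6.1047 m/s.

6.10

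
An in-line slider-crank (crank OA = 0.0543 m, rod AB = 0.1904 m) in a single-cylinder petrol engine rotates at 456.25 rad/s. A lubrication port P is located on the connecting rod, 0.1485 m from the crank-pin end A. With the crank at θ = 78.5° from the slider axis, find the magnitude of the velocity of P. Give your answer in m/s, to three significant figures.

ω = 456.2 rad/s.  Crank-pin speed |V_A| = rω = 24.774 m/s, perpendicular to OA.
Rod angle: sinφ = −(r/L) sinθ ⇒ φ = -16.228°; ω_rod = −rω cosθ/√(L²−r²sin²θ) = -27.018 rad/s.
V_P = V_A + ω_rod × AP, with AP = 0.1485 m along the rod.
Components: V_Px = −rω sinθ − a·ω_rod·sinφ = -25.398 m/s;  V_Py = rω cosθ + a·ω_rod·cosφ = +1.0869 m/s.
|V_P| = √(V_Px² + V_Py²) = 25.422 m/s.

25.4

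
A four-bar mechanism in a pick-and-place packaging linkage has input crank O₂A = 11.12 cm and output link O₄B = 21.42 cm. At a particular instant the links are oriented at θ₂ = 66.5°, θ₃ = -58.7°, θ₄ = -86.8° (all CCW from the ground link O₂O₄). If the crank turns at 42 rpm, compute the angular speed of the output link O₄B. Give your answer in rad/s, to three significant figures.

ω₂ = 4.398 rad/s (from 42 rpm).
Differentiating the loop-closure r₂e^{iθ₂}+r₃e^{iθ₃}=r₁+r₄e^{iθ₄} gives r₂ω₂e^{iθ₂}+r₃ω₃e^{iθ₃}=r₄ω₄e^{iθ₄}.
Eliminating the other unknown: ω₄ = r₂ω₂ sin(θ₂−θ₃) / [r₄ sin(θ₄−θ₃)].
Numerator sine = +0.81714; denominator sine = -0.47101.
Result = 0.1112·4.398·(+0.81714) / (0.2142·(-0.47101)) = -3.9612 rad/s; magnitude 3.9612 rad/s.

3.96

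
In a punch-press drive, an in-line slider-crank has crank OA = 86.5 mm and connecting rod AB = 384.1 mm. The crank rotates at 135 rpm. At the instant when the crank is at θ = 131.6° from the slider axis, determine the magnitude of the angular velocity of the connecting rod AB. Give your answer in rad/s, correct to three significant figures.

ω = 14.14 rad/s (converted from 135 rpm).
The rod makes angle φ with the slider axis where L sinφ = r sinθ; differentiating, L cosφ·φ̇ = r ω cosθ.
L cosφ = √(L² − r² sin²θ) = 0.37861 m.
|ω_rod| = r ω |cosθ| / √(L² − r² sin²θ) = 0.0865·14.14·0.66393/0.37861 = 2.1444 rad/s.

2.14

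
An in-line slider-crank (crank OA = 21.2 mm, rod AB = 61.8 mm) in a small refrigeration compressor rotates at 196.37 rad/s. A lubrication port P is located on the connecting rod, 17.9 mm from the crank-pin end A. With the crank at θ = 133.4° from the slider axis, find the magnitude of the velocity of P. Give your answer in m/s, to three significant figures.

ω = 196.4 rad/s.  Crank-pin speed |V_A| = rω = 4.163 m/s, perpendicular to OA.
Rod angle: sinφ = −(r/L) sinθ ⇒ φ = -14.433°; ω_rod = −rω cosθ/√(L²−r²sin²θ) = +47.793 rad/s.
V_P = V_A + ω_rod × AP, with AP = 0.0179 m along the rod.
Components: V_Px = −rω sinθ − a·ω_rod·sinφ = -2.8115 m/s;  V_Py = rω cosθ + a·ω_rod·cosφ = -2.0319 m/s.
|V_P| = √(V_Px² + V_Py²) = 3.4689 m/s.

3.47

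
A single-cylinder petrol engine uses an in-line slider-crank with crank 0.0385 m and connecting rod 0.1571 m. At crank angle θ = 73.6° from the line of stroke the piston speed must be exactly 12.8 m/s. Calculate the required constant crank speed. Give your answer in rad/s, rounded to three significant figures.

324

For an in-line slider-crank, |v_piston| = rω|sinθ|·[1 + r cosθ/√(L² − r² sin²θ)].
With r = 0.0385 m, L = 0.1571 m, θ = 73.6°: the bracketed kinematic factor |dx/dθ| = 0.039563 m.
ω = v/|dx/dθ| = 12.8/0.039563 = 323.54 rad/s.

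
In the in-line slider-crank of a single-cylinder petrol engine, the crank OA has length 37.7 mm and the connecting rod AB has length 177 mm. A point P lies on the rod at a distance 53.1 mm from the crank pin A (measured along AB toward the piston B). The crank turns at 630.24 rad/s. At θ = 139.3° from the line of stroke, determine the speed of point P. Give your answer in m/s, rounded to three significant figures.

19.4

ω = 630.2 rad/s.  Crank-pin speed |V_A| = rω = 23.76 m/s, perpendicular to OA.
Rod angle: sinφ = −(r/L) sinθ ⇒ φ = -7.984°; ω_rod = −rω cosθ/√(L²−r²sin²θ) = +102.77 rad/s.
V_P = V_A + ω_rod × AP, with AP = 0.0531 m along the rod.
Components: V_Px = −rω sinθ − a·ω_rod·sinφ = -14.736 m/s;  V_Py = rω cosθ + a·ω_rod·cosφ = -12.609 m/s.
|V_P| = √(V_Px² + V_Py²) = 19.394 m/s.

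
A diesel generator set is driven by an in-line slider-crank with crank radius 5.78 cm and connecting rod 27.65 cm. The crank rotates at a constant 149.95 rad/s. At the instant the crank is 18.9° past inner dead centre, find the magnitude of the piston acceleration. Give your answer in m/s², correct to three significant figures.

1450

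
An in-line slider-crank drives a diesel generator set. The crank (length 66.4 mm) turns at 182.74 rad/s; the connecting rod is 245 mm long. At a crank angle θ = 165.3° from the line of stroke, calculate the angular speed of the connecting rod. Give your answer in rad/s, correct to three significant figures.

ω = 182.7 rad/s
The rod makes angle φ with the slider axis where L sinφ = r sinθ; differentiating, L cosφ·φ̇ = r ω cosθ.
L cosφ = √(L² − r² sin²θ) = 0.24442 m.
|ω_rod| = r ω |cosθ| / √(L² − r² sin²θ) = 0.0664·182.7·0.96727/0.24442 = 48.019 rad/s.

48.0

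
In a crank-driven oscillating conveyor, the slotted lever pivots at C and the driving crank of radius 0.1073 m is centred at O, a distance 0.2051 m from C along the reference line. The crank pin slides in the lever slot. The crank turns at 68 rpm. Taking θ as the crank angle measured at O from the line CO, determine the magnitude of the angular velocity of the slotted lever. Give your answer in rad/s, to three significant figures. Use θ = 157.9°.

ω = 7.121 rad/s (from 68 rpm).
Crank pin A relative to C: A = (d + r cosθ, r sinθ); lever angle φ = atan2(r sinθ, d + r cosθ).
Differentiating tanφ: φ̇ = rω(d cosθ + r)/(d² + r² + 2dr cosθ).
d² + r² + 2dr cosθ = |CA|² = 0.0127986 m²;  d cosθ + r = -0.082731 m.
|ω_lever| = |0.1073·7.121·-0.082731| / 0.0127986 = 4.939 rad/s.

4.94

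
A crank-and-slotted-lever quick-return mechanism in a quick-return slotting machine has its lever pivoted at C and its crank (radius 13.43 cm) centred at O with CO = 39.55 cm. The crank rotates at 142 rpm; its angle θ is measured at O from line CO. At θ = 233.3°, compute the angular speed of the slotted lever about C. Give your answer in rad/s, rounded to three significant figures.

ω = 14.87 rad/s (from 142 rpm).
Crank pin A relative to C: A = (d + r cosθ, r sinθ); lever angle φ = atan2(r sinθ, d + r cosθ).
Differentiating tanφ: φ̇ = rω(d cosθ + r)/(d² + r² + 2dr cosθ).
d² + r² + 2dr cosθ = |CA|² = 0.11097 m²;  d cosθ + r = -0.10206 m.
|ω_lever| = |0.1343·14.87·-0.10206| / 0.11097 = 1.8367 rad/s.

1.84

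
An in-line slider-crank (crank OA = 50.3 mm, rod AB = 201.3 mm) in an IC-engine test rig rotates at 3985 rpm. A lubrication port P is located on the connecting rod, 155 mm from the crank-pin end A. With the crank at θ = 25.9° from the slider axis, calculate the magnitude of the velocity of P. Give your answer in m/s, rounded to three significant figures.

ω = 417.3 rad/s.  Crank-pin speed |V_A| = rω = 20.991 m/s, perpendicular to OA.
Rod angle: sinφ = −(r/L) sinθ ⇒ φ = -6.266°; ω_rod = −rω cosθ/√(L²−r²sin²θ) = -94.365 rad/s.
V_P = V_A + ω_rod × AP, with AP = 0.155 m along the rod.
Components: V_Px = −rω sinθ − a·ω_rod·sinφ = -10.765 m/s;  V_Py = rω cosθ + a·ω_rod·cosφ = +4.343 m/s.
|V_P| = √(V_Px² + V_Py²) = 11.608 m/s.

11.6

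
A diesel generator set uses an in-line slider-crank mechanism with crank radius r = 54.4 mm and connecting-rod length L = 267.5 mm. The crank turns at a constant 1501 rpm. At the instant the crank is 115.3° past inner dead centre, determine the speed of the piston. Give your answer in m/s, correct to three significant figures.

7.05

ω = 2π·1501/60 = 157.2 rad/s
For an in-line slider-crank, x = r cosθ + √(L² − r² sin²θ), so v = −rω sinθ·[1 + r cosθ/√(L² − r² sin²θ)].
With r = 0.0544 m, L = 0.2675 m, θ = 115.3°: √(L² − r² sin²θ) = 0.26294 m.
v = −0.0544·157.2·0.90408·[1 + 0.0544·-0.42736/0.26294] = -7.0471 m/s.
|v| = 7.0471 m/s.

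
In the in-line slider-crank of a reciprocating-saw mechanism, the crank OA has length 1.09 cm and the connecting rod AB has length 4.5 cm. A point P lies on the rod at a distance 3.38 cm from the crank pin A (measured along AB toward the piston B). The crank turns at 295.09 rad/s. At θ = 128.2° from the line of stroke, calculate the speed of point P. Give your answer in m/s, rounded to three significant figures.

ω = 295.1 rad/s.  Crank-pin speed |V_A| = rω = 3.2165 m/s, perpendicular to OA.
Rod angle: sinφ = −(r/L) sinθ ⇒ φ = -10.973°; ω_rod = −rω cosθ/√(L²−r²sin²θ) = +45.025 rad/s.
V_P = V_A + ω_rod × AP, with AP = 0.0338 m along the rod.
Components: V_Px = −rω sinθ − a·ω_rod·sinφ = -2.238 m/s;  V_Py = rω cosθ + a·ω_rod·cosφ = -0.49506 m/s.
|V_P| = √(V_Px² + V_Py²) = 2.2921 m/s.

2.29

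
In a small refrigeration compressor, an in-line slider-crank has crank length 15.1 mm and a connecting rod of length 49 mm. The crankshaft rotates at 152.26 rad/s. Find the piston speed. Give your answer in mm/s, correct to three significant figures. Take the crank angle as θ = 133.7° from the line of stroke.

ω = 152.3 rad/s
For an in-line slider-crank, x = r cosθ + √(L² − r² sin²θ), so v = −rω sinθ·[1 + r cosθ/√(L² − r² sin²θ)].
With r = 0.0151 m, L = 0.049 m, θ = 133.7°: √(L² − r² sin²θ) = 0.047768 m.
v = −0.0151·152.3·0.72297·[1 + 0.0151·-0.69088/0.047768] = -1.2992 m/s.
|v| = 1.2992 m/s = 1299.2 mm/s.

1300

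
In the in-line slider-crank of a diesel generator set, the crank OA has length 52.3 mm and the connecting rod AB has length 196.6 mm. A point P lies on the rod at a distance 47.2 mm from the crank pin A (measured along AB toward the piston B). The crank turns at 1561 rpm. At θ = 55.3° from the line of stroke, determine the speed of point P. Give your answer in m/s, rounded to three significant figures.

8.18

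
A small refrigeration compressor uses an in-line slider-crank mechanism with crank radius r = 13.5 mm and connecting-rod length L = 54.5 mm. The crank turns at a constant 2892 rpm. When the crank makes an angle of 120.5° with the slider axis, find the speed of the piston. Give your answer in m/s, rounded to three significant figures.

3.07

ω = 2π·2892/60 = 302.8 rad/s
For an in-line slider-crank, x = r cosθ + √(L² − r² sin²θ), so v = −rω sinθ·[1 + r cosθ/√(L² − r² sin²θ)].
With r = 0.0135 m, L = 0.0545 m, θ = 120.5°: √(L² − r² sin²θ) = 0.053244 m.
v = −0.0135·302.8·0.86163·[1 + 0.0135·-0.50754/0.053244] = -3.0694 m/s.
|v| = 3.0694 m/s.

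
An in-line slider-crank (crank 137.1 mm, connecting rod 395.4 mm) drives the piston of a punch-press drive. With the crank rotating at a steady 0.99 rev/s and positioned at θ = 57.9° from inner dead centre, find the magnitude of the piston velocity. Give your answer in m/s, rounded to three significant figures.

ω = 2π·0.99 = 6.22 rad/s
For an in-line slider-crank, x = r cosθ + √(L² − r² sin²θ), so v = −rω sinθ·[1 + r cosθ/√(L² − r² sin²θ)].
With r = 0.1371 m, L = 0.3954 m, θ = 57.9°: √(L² − r² sin²θ) = 0.37796 m.
v = −0.1371·6.22·0.84712·[1 + 0.1371·0.53140/0.37796] = -0.86169 m/s.
|v| = 0.86169 m/s.

0.862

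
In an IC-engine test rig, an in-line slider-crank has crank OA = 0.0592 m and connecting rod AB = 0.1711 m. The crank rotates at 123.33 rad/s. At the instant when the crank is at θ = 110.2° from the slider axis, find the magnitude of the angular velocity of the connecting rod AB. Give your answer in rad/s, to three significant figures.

ω = 123.3 rad/s
The rod makes angle φ with the slider axis where L sinφ = r sinθ; differentiating, L cosφ·φ̇ = r ω cosθ.
L cosφ = √(L² − r² sin²θ) = 0.16183 m.
|ω_rod| = r ω |cosθ| / √(L² − r² sin²θ) = 0.0592·123.3·0.34530/0.16183 = 15.579 rad/s.

15.6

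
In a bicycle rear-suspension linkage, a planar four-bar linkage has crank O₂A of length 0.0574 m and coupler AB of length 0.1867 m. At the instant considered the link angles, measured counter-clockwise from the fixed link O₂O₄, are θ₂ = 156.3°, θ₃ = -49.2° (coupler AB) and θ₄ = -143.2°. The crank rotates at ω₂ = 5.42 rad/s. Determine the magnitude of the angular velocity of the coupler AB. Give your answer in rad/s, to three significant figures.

1.45

ω₂ = 5.42 rad/s
Differentiating the loop-closure r₂e^{iθ₂}+r₃e^{iθ₃}=r₁+r₄e^{iθ₄} gives r₂ω₂e^{iθ₂}+r₃ω₃e^{iθ₃}=r₄ω₄e^{iθ₄}.
Eliminating the other unknown: ω₃ = r₂ω₂ sin(θ₄−θ₂) / [r₃ sin(θ₃−θ₄)].
Numerator sine = +0.87036; denominator sine = +0.99756.
Result = 0.0574·5.42·(+0.87036) / (0.1867·(+0.99756)) = +1.4539 rad/s; magnitude 1.4539 rad/s.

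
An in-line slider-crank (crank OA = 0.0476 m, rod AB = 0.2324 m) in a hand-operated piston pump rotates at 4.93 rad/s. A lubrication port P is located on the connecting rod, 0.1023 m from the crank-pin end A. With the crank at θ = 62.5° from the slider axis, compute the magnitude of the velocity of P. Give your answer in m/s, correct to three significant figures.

0.225

ω = 4.93 rad/s.  Crank-pin speed |V_A| = rω = 0.23467 m/s, perpendicular to OA.
Rod angle: sinφ = −(r/L) sinθ ⇒ φ = -10.467°; ω_rod = −rω cosθ/√(L²−r²sin²θ) = -0.47415 rad/s.
V_P = V_A + ω_rod × AP, with AP = 0.1023 m along the rod.
Components: V_Px = −rω sinθ − a·ω_rod·sinφ = -0.21697 m/s;  V_Py = rω cosθ + a·ω_rod·cosφ = +0.06066 m/s.
|V_P| = √(V_Px² + V_Py²) = 0.22529 m/s.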